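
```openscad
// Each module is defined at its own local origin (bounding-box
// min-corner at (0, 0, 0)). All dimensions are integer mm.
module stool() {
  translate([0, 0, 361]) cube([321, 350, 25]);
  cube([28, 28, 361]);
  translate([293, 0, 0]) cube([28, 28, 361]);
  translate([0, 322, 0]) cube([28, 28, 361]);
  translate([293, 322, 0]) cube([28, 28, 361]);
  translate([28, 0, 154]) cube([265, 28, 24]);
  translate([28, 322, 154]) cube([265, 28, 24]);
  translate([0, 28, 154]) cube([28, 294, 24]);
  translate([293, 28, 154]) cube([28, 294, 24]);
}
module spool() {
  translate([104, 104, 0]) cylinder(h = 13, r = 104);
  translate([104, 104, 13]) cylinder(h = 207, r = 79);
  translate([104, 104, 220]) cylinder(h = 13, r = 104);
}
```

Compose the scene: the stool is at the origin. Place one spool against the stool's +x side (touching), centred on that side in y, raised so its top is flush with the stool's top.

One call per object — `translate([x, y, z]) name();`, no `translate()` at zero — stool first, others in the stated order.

stool();
translate([321, 71, 153]) spool();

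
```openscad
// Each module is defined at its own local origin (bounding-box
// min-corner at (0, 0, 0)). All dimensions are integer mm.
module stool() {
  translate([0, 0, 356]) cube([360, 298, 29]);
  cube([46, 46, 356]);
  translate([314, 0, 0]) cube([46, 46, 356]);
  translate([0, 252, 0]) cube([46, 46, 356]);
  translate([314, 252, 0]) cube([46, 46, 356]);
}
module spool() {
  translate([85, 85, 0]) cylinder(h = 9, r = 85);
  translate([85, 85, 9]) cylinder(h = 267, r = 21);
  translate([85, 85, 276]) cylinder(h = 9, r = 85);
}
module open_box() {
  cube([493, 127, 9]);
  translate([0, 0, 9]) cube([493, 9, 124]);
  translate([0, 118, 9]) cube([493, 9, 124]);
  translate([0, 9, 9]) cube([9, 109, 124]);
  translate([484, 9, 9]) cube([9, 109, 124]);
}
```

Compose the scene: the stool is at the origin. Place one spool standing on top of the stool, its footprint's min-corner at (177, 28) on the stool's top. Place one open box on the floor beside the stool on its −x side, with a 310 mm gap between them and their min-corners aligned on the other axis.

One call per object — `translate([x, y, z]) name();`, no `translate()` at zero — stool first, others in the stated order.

stool();
translate([177, 28, 385]) spool();
translate([-803, 0, 0]) open_box();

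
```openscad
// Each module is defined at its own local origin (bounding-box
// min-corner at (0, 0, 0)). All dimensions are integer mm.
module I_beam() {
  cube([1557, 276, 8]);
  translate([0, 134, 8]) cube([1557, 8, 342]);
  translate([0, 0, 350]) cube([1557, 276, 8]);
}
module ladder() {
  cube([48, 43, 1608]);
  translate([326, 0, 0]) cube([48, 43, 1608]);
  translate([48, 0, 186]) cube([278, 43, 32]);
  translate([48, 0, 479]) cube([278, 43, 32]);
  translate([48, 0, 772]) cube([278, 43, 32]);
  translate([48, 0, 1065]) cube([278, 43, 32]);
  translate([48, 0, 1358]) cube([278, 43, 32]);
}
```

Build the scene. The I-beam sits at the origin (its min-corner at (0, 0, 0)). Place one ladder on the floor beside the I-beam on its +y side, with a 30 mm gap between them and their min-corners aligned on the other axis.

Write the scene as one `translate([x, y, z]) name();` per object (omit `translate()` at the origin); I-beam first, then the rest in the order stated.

I_beam();
translate([0, 306, 0]) ladder();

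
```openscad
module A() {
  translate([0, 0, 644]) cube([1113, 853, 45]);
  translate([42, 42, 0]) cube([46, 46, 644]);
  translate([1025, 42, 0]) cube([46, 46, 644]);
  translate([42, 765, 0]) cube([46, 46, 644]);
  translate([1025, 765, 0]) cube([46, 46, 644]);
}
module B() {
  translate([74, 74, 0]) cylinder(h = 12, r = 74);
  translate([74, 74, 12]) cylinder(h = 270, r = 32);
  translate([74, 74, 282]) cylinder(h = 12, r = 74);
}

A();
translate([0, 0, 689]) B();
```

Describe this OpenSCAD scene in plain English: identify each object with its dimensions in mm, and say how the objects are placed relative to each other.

A is a table: top 1113 mm (x) × 853 mm (y), 45 mm thick, upper face at z = 689 mm, on four 46×46 mm square legs, each inset 42 mm from the nearest pair of top edges, running from z = 0 to the bottom of the top.

B is a spool: two coaxial disc flanges of radius 74 mm and thickness 12 mm, joined by a core cylinder of radius 32 mm and height 270 mm. The lower flange rests on z = 0 and the three cylinders share a vertical axis.

The spool is on top of the table.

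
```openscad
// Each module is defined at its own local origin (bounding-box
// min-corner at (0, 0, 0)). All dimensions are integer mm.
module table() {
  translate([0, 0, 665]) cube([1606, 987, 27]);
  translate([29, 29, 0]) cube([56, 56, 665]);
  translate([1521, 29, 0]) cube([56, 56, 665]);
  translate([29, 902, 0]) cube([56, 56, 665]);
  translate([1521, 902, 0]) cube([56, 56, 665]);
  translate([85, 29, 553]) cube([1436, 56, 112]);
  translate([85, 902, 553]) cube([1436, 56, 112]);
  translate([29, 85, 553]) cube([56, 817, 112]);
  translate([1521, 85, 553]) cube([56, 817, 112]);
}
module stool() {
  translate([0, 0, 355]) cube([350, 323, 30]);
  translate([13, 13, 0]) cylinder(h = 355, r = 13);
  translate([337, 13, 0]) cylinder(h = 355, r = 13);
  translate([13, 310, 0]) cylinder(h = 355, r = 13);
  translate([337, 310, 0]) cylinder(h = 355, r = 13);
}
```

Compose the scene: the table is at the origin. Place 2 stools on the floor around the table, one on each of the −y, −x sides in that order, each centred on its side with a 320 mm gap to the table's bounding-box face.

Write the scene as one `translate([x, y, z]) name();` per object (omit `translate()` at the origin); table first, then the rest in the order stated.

table();
translate([628, -643, 0]) stool();
translate([-670, 332, 0]) stool();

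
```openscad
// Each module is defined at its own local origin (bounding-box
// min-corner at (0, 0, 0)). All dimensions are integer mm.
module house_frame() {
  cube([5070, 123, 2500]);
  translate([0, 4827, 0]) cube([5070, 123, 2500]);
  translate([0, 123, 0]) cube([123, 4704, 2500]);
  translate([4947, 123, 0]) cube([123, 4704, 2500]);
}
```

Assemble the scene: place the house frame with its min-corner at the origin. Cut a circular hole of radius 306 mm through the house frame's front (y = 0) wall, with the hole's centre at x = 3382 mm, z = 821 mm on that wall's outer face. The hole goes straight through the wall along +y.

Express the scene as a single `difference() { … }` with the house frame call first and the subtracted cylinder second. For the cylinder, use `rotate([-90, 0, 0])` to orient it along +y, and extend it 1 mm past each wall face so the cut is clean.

difference() {
  house_frame();
  translate([3382, -1, 821]) rotate([-90, 0, 0]) cylinder(h = 125, r = 306);
}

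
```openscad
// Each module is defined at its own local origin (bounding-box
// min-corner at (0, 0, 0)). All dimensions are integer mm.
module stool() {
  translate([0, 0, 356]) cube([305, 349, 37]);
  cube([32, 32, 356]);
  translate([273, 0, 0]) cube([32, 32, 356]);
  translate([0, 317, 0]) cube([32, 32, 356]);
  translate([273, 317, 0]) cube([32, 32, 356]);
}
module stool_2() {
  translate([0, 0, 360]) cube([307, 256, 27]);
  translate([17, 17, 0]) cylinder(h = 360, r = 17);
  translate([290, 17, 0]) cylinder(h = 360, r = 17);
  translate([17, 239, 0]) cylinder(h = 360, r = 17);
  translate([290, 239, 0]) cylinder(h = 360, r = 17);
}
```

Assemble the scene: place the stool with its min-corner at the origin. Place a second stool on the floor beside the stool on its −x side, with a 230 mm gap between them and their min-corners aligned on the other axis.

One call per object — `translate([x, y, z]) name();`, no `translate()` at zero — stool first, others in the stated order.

stool();
translate([-537, 0, 0]) stool_2();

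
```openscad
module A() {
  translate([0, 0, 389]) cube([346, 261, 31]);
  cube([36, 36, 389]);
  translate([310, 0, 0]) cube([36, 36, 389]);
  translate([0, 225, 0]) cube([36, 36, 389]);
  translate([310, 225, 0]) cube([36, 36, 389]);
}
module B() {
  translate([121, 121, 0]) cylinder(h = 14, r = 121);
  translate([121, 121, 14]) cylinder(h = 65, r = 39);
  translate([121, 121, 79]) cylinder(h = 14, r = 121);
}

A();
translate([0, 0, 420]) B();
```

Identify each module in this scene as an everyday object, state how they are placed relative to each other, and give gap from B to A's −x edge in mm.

A is a stool. B is a spool. The spool is on top of the stool. The gap from the spool to the stool's −x edge is 0 mm.

The spool's min-x is at 0; the stool's min-x is 0; gap = 0 mm.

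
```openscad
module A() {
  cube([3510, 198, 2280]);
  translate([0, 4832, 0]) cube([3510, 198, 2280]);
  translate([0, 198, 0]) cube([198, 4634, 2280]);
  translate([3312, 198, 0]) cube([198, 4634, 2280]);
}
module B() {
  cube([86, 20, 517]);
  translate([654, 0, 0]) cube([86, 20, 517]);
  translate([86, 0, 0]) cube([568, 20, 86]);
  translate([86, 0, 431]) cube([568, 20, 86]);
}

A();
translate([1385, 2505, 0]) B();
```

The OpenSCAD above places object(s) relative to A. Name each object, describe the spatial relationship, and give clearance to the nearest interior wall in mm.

Clearances: x = 1187, y = 2307; minimum 1187 mm.

A is a house frame. B is a picture frame. The picture frame sits inside the house frame, centred. The clearance to the nearest interior wall is 1187 mm.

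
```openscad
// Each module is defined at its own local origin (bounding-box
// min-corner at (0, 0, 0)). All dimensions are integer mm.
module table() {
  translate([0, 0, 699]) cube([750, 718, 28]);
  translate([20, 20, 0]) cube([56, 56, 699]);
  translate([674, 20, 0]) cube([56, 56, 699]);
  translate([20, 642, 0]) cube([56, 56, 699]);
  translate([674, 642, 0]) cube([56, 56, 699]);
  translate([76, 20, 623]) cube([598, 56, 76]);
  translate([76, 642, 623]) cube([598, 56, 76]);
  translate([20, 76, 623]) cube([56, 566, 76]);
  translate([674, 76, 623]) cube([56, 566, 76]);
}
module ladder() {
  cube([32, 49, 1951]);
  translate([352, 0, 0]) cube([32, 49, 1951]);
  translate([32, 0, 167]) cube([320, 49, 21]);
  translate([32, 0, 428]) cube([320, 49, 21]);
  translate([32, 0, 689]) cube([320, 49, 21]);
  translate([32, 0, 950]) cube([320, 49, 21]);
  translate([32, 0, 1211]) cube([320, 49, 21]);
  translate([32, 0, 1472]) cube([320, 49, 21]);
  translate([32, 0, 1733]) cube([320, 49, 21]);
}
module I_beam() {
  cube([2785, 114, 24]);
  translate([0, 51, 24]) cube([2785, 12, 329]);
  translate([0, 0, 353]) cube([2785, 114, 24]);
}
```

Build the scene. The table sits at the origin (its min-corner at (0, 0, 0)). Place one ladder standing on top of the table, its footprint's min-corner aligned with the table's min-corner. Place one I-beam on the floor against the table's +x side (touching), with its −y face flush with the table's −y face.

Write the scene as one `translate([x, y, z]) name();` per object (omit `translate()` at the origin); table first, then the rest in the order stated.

table();
translate([0, 0, 727]) ladder();
translate([750, 0, 0]) I_beam();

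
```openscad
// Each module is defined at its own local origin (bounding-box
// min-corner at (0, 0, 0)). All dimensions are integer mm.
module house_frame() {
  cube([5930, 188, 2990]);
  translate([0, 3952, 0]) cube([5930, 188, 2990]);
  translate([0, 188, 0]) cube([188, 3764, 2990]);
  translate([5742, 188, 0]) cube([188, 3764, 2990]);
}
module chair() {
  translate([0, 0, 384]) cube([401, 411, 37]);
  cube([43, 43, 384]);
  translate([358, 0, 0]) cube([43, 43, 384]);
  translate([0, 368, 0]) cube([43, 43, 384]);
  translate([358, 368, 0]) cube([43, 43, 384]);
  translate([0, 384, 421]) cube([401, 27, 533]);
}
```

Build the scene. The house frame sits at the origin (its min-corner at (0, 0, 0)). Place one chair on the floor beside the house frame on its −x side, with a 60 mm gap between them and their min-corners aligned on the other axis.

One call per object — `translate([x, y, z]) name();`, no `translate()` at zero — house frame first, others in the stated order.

house_frame();
translate([-461, 0, 0]) chair();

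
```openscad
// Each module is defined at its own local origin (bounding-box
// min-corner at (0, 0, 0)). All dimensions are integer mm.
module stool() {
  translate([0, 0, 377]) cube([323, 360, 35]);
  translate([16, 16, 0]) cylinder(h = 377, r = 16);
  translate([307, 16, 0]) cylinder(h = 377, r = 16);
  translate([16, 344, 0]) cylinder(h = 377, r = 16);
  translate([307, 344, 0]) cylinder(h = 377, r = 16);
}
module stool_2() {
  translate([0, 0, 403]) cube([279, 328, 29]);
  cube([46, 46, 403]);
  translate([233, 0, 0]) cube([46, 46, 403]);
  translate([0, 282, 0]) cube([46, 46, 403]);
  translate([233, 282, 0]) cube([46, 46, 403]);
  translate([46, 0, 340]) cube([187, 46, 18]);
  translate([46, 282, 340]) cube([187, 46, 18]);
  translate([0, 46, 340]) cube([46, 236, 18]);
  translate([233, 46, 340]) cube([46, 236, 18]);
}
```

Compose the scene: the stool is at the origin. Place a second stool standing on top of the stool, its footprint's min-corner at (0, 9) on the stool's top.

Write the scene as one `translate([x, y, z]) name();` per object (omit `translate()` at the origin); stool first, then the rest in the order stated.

stool();
translate([0, 9, 412]) stool_2();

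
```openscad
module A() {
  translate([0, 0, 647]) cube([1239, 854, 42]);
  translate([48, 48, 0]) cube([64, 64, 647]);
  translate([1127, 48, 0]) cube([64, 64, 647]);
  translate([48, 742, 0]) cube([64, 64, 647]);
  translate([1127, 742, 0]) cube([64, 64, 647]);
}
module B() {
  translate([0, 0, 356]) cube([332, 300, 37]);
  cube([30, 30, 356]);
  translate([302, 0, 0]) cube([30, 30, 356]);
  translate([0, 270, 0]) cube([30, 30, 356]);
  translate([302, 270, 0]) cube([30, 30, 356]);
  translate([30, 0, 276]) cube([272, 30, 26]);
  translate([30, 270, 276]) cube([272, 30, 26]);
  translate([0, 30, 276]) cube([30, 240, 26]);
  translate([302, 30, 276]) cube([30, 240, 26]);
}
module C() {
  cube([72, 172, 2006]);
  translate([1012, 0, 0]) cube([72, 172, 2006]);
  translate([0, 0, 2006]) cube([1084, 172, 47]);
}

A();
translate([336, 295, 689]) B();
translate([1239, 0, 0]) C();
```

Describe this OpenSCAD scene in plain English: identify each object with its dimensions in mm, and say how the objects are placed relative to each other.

A is a table: top 1239 mm (x) × 854 mm (y), 42 mm thick, upper face at z = 689 mm, on four 64×64 mm square legs, each inset 48 mm from the nearest pair of top edges, running from z = 0 to the bottom of the top.

B is a simple wooden stool: a rectangular seat 332 mm (x) by 300 mm (y), 37 mm thick, top face at z = 393 mm, on four square legs, each 30×30 mm in cross-section. The legs rest on z = 0, each flush with a corner of the seat. Four stretchers, 30 mm wide and 26 mm tall, connect adjacent legs with their undersides at z = 276 mm, each running between the inner faces of the legs it joins and aligned with the legs' outer faces on the other axis.

C is a door frame. The clear opening is 940 mm wide and 2006 mm high. Two 72 mm wide jambs, 172 mm deep, stand either side of the opening from the floor to the top of the opening. A 47 mm thick head sits across the top of both jambs, spanning the full outside width of the frame.

The stool is on top of the table. The door frame is against the table's +x side, with their −y faces flush.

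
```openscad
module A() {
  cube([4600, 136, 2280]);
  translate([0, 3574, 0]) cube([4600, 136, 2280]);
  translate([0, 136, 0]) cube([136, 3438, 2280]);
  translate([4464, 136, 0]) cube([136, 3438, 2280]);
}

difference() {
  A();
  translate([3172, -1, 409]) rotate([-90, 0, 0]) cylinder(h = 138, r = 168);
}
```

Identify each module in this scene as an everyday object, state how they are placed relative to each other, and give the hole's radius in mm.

The subtracted cylinder has r = 168 mm.

A is a house frame. The house frame has a circular hole through its front wall. The hole's radius is 168 mm.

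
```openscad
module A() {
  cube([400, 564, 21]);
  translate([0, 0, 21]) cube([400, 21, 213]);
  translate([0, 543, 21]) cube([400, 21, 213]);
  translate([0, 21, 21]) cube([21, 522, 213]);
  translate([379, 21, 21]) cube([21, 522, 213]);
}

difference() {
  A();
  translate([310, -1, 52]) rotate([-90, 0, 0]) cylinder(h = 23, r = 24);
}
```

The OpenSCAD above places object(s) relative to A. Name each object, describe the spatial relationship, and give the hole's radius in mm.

The subtracted cylinder has r = 24 mm.

A is an open box. The open box has a circular hole through its front wall. The hole's radius is 24 mm.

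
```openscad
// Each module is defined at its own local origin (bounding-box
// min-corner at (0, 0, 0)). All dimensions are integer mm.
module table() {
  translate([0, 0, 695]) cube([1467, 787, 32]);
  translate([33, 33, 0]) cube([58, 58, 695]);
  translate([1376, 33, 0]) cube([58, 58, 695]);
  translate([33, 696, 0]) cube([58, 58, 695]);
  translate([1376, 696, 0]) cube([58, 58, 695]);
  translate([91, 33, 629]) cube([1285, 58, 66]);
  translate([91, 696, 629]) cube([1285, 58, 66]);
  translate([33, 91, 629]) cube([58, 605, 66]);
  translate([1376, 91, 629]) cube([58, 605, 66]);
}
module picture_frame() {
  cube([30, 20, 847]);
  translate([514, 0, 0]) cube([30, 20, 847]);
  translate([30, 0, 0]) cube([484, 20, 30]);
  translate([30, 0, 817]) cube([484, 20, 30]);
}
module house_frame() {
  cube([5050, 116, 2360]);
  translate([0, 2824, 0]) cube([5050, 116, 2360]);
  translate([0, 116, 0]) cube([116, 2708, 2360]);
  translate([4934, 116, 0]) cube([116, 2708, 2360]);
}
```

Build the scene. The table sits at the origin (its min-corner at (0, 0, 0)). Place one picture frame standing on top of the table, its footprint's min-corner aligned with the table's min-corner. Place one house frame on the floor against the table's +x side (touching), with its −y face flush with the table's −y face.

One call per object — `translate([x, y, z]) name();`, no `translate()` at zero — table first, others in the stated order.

table();
translate([0, 0, 727]) picture_frame();
translate([1467, 0, 0]) house_frame();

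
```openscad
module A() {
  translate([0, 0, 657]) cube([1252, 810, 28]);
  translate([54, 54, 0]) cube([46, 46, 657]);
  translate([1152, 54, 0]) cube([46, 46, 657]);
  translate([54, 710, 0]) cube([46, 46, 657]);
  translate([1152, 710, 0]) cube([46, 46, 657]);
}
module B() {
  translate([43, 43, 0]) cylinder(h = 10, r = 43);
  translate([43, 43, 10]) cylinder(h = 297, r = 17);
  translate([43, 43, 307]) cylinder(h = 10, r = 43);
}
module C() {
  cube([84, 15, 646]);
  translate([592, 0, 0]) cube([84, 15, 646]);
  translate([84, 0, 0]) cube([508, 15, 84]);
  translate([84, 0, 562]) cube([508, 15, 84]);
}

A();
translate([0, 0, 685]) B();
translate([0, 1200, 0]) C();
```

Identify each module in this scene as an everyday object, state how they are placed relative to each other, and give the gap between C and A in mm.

A is a table. B is a spool. C is a picture frame. The spool is on top of the table. The picture frame is on the floor beside the table on its +y side. The gap between the picture frame and the table is 390 mm.

The picture frame's nearest face is 390 mm from the table's +y face.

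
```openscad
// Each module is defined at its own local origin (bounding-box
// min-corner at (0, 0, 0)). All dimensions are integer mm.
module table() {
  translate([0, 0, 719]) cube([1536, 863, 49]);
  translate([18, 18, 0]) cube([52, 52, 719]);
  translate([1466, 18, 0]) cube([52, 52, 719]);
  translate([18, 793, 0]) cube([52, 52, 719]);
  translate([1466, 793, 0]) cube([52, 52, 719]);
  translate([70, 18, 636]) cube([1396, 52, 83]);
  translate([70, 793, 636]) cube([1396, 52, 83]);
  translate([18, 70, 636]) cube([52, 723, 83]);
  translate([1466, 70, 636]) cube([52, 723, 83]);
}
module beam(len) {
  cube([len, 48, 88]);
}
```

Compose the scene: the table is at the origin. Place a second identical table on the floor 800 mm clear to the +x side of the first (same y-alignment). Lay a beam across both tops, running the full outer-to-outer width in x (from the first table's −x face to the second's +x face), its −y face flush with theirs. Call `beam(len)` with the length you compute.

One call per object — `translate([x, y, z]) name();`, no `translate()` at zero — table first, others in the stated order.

table();
translate([2336, 0, 0]) table();
translate([0, 0, 768]) beam(3872);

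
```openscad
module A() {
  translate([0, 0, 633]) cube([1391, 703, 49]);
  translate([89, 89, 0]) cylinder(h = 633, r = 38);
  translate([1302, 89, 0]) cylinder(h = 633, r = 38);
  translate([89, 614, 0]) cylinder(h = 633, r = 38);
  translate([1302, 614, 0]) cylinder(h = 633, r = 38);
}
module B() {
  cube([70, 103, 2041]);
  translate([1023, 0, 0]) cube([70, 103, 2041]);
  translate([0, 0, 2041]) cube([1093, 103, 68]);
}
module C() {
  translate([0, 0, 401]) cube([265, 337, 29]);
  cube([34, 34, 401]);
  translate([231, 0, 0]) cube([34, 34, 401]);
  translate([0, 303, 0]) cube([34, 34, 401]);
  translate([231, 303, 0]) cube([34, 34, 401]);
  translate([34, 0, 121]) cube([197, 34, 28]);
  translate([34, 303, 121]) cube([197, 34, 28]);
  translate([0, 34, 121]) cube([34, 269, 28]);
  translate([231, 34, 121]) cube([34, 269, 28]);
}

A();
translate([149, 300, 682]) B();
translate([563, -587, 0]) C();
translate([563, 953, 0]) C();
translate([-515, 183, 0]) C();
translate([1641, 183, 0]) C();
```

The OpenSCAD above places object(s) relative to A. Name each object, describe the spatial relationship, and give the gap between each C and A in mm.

Each stool's nearest face is 250 mm from the table's bounding box.

A is a table. B is a door frame. C is a stool. The door frame is on top of the table, centred. Four stools sit around the table at the −y, +y, −x, +x sides. The gap between each stool and the table is 250 mm.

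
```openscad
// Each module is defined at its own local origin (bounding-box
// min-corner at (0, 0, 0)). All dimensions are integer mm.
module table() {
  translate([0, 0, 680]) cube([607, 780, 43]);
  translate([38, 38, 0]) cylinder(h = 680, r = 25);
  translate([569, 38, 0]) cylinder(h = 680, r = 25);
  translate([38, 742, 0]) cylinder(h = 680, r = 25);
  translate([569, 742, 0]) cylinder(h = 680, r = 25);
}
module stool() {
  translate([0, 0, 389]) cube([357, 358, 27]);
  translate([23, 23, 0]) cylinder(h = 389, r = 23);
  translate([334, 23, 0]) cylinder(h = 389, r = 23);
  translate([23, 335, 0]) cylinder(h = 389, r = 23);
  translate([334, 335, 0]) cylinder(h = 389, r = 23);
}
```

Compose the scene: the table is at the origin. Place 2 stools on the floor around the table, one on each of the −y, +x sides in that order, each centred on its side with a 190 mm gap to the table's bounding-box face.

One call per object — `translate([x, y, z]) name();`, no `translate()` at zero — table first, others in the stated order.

table();
translate([125, -548, 0]) stool();
translate([797, 211, 0]) stool();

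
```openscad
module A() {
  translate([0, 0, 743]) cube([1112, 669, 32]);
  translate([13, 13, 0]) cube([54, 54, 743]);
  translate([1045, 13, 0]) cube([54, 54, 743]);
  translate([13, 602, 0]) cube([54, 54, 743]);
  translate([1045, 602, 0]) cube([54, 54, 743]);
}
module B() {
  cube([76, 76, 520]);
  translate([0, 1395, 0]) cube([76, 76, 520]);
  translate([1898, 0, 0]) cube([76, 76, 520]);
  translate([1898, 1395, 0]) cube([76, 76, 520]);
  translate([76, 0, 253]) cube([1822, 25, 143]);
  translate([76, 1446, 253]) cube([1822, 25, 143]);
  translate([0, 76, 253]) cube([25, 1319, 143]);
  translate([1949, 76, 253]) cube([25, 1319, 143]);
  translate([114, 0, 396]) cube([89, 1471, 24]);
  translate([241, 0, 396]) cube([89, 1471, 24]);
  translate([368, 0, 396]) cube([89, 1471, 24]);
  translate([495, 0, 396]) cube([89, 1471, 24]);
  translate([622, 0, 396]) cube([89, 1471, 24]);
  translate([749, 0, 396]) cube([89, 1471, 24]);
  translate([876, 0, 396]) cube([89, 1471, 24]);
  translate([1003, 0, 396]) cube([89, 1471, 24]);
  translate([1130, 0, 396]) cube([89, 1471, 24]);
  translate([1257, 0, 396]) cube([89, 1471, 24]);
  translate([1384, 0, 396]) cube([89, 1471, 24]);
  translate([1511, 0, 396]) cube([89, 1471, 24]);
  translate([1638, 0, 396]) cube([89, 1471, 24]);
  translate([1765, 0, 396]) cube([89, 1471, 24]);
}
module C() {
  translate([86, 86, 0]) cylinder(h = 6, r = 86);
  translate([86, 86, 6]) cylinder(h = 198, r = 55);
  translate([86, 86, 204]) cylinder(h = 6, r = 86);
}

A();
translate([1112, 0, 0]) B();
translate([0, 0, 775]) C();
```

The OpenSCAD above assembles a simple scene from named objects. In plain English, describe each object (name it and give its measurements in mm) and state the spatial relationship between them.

A is a table with a 1112×669 mm rectangular top, 32 mm thick, top surface at z = 775 mm, supported by four 54×54 mm square legs, each inset 13 mm from the nearest pair of top edges, running from the floor.

B is a bed frame 1974 mm long (x) by 1471 mm wide (y). Four 76×76 mm corner posts, 520 mm tall, at the corners of the footprint. Four rails of 25 mm thickness and 143 mm height run between adjacent posts with their undersides at z = 253 mm, their outer faces flush with the outside of the frame (the two x-running rails run between the posts' inner faces; the two y-running rails run between the posts' inner faces). 14 slats, each 89 mm wide (x) and 24 mm thick, lie across the top of the two x-running rails, running the full 1471 mm width of the frame in y; the slats are evenly spaced along x between the inner faces of the end posts with equal gaps (rounded down to the nearest mm) at the −x end and between each pair — any rounding remainder accumulates at the +x end.

C is a spool: two coaxial disc flanges of radius 86 mm and thickness 6 mm, joined by a core cylinder of radius 55 mm and height 198 mm. The lower flange rests on z = 0 and the three cylinders share a vertical axis.

The bed frame is against the table's +x side, with their −y faces flush. The spool is on top of the table.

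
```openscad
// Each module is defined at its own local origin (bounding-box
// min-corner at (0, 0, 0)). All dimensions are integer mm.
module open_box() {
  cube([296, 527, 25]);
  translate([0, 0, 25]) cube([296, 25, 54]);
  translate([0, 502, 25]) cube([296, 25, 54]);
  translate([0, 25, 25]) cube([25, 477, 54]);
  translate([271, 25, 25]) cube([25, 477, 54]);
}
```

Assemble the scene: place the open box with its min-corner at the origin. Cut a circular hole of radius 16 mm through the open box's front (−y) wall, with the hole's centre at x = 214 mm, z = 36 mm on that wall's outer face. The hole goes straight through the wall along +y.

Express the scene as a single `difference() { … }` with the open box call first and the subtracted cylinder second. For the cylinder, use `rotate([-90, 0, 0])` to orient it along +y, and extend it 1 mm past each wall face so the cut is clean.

difference() {
  open_box();
  translate([214, -1, 36]) rotate([-90, 0, 0]) cylinder(h = 27, r = 16);
}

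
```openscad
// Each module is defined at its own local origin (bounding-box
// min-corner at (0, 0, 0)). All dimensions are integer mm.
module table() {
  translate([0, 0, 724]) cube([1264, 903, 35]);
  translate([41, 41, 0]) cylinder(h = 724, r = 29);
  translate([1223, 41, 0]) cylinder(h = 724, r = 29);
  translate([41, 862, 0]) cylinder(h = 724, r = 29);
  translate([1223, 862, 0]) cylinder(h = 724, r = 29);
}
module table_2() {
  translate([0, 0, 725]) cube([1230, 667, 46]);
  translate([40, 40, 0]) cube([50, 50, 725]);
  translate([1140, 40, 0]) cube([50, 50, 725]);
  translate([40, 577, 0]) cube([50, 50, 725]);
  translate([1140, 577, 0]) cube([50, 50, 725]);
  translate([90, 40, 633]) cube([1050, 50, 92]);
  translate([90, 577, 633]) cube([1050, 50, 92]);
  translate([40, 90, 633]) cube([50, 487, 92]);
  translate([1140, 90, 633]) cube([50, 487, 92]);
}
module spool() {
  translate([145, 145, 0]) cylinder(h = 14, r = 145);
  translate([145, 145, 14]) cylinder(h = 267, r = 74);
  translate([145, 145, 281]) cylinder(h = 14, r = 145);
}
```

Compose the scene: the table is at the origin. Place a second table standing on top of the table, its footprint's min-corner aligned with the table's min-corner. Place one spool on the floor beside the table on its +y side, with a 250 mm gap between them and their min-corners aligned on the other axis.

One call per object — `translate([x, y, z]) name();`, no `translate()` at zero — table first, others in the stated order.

table();
translate([0, 0, 759]) table_2();
translate([0, 1153, 0]) spool();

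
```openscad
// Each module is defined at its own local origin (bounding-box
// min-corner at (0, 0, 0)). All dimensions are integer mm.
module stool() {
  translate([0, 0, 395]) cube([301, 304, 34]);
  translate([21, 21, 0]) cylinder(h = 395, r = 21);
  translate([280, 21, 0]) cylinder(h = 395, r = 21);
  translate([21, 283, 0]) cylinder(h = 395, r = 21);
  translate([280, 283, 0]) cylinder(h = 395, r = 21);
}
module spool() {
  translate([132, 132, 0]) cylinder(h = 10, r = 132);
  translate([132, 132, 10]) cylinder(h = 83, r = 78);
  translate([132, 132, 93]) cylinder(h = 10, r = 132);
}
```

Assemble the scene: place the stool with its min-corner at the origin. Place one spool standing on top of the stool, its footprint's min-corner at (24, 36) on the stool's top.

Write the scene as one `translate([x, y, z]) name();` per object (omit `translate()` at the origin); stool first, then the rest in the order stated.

stool();
translate([24, 36, 429]) spool();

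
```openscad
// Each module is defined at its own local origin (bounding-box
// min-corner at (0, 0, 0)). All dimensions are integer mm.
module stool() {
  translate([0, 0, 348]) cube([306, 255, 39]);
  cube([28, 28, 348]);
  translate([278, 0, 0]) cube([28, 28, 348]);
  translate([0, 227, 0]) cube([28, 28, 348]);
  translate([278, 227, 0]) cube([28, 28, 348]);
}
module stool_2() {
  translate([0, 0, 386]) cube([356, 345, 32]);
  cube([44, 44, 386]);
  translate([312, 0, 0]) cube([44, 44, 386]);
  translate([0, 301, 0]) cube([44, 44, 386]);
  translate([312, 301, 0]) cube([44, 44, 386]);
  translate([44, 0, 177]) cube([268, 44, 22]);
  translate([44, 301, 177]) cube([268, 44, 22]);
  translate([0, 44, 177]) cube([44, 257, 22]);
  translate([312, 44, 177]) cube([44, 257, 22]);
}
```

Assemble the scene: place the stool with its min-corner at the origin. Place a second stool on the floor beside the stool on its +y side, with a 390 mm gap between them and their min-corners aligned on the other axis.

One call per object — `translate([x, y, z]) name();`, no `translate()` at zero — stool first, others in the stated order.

stool();
translate([0, 645, 0]) stool_2();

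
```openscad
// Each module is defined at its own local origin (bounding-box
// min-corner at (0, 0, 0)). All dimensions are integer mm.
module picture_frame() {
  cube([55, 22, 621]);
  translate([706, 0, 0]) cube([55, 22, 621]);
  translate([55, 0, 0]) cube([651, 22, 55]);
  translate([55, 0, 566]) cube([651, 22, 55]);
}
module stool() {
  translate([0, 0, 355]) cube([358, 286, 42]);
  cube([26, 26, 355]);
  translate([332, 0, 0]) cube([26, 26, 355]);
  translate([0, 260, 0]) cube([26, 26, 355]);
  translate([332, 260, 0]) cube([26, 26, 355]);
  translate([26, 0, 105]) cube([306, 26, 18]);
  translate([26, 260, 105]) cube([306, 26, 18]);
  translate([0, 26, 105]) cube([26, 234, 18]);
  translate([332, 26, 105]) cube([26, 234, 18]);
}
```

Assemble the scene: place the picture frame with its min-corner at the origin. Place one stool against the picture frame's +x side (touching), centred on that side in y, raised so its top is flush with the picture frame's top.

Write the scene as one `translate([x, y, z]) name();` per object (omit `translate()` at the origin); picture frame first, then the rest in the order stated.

picture_frame();
translate([761, -132, 224]) stool();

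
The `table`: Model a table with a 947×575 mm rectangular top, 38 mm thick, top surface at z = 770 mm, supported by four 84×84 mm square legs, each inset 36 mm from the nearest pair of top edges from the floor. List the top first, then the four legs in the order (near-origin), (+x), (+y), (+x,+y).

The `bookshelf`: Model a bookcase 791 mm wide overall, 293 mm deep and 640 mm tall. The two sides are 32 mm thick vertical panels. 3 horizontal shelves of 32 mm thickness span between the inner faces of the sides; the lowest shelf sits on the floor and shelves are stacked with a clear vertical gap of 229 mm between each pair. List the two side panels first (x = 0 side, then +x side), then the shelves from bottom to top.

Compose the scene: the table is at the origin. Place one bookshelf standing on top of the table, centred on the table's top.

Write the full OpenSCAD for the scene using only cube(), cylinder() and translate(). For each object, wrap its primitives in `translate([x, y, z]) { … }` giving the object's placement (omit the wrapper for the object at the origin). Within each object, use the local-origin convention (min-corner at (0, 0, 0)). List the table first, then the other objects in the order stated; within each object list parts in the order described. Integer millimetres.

translate([0, 0, 732]) cube([947, 575, 38]);
translate([36, 36, 0]) cube([84, 84, 732]);
translate([827, 36, 0]) cube([84, 84, 732]);
translate([36, 455, 0]) cube([84, 84, 732]);
translate([827, 455, 0]) cube([84, 84, 732]);
translate([78, 141, 770]) {
  cube([32, 293, 640]);
  translate([759, 0, 0]) cube([32, 293, 640]);
  translate([32, 0, 0]) cube([727, 293, 32]);
  translate([32, 0, 261]) cube([727, 293, 32]);
  translate([32, 0, 522]) cube([727, 293, 32]);
}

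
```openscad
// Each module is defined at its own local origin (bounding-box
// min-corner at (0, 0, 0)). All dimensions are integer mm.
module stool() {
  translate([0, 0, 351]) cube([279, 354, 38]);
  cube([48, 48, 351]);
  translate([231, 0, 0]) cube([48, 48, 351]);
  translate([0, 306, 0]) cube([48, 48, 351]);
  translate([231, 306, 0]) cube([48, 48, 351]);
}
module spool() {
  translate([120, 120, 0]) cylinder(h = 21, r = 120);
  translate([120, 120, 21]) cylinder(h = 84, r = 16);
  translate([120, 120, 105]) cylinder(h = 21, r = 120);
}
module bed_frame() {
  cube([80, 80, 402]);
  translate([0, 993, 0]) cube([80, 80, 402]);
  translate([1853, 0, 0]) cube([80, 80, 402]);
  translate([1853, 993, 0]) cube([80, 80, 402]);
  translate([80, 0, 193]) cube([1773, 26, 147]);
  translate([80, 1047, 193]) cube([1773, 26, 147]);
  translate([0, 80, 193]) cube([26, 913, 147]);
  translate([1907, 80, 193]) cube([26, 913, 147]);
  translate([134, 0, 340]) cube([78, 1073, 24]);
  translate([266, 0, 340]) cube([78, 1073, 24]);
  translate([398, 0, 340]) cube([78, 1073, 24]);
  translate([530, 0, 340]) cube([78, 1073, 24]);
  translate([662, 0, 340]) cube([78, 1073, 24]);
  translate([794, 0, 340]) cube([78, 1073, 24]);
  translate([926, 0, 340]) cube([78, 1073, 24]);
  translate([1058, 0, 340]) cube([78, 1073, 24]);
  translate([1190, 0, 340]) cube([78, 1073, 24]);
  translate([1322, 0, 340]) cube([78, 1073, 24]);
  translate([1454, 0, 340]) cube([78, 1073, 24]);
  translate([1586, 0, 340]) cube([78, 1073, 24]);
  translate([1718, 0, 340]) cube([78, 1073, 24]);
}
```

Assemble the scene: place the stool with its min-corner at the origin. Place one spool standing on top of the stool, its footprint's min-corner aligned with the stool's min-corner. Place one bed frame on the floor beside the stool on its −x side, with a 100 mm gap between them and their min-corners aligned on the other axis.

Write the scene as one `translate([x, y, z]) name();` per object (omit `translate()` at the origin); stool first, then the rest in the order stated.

stool();
translate([0, 0, 389]) spool();
translate([-2033, 0, 0]) bed_frame();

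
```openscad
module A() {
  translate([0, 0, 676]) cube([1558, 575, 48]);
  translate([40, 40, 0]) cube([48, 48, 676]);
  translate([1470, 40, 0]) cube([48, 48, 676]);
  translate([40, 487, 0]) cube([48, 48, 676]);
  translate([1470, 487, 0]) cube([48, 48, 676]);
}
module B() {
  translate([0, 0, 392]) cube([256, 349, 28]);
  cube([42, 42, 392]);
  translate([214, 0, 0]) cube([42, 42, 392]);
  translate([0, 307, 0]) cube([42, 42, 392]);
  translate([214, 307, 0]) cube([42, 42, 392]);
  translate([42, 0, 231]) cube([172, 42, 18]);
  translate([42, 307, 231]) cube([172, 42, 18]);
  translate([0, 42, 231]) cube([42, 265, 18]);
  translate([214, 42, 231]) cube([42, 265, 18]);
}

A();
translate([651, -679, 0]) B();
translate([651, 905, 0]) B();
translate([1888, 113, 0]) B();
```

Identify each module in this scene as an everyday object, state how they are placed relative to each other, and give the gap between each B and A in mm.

Each stool's nearest face is 330 mm from the table's bounding box.

A is a table. B is a stool. Three stools sit around the table at the −y, +y, +x sides. The gap between each stool and the table is 330 mm.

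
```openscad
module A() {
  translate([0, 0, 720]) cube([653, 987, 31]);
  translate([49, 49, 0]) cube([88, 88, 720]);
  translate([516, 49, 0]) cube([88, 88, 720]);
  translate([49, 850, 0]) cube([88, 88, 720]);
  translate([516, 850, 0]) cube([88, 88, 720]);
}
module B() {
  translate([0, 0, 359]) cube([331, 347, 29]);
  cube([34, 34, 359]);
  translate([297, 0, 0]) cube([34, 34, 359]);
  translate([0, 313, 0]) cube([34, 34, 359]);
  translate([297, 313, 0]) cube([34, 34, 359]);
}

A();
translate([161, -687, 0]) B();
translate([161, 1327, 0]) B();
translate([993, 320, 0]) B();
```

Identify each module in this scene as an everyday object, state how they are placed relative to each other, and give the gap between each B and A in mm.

Each stool's nearest face is 340 mm from the table's bounding box.

A is a table. B is a stool. Three stools sit around the table at the −y, +y, +x sides. The gap between each stool and the table is 340 mm.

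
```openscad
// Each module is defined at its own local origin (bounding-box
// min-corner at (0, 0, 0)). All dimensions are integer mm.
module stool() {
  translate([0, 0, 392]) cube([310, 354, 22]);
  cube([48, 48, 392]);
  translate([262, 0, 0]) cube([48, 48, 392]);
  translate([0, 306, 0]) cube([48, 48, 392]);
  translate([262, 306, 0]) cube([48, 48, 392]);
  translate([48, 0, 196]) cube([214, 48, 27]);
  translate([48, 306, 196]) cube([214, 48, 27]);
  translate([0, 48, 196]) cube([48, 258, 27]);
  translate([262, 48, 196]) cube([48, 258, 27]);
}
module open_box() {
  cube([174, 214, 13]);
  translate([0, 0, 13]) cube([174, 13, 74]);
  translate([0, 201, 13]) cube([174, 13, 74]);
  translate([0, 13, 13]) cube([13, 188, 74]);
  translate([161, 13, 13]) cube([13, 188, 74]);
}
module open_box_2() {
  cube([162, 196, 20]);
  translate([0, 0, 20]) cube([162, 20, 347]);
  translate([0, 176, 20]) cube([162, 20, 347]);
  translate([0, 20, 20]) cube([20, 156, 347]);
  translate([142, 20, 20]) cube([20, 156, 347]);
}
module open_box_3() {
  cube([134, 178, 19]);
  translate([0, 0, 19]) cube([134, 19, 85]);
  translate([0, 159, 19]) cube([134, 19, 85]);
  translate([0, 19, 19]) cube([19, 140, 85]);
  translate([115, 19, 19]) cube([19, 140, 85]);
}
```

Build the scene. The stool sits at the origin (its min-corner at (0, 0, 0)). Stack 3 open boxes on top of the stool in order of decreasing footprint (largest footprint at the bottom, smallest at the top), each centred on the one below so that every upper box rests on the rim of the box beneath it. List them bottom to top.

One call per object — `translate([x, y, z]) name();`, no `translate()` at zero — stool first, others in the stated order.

stool();
translate([68, 70, 414]) open_box();
translate([74, 79, 501]) open_box_2();
translate([88, 88, 868]) open_box_3();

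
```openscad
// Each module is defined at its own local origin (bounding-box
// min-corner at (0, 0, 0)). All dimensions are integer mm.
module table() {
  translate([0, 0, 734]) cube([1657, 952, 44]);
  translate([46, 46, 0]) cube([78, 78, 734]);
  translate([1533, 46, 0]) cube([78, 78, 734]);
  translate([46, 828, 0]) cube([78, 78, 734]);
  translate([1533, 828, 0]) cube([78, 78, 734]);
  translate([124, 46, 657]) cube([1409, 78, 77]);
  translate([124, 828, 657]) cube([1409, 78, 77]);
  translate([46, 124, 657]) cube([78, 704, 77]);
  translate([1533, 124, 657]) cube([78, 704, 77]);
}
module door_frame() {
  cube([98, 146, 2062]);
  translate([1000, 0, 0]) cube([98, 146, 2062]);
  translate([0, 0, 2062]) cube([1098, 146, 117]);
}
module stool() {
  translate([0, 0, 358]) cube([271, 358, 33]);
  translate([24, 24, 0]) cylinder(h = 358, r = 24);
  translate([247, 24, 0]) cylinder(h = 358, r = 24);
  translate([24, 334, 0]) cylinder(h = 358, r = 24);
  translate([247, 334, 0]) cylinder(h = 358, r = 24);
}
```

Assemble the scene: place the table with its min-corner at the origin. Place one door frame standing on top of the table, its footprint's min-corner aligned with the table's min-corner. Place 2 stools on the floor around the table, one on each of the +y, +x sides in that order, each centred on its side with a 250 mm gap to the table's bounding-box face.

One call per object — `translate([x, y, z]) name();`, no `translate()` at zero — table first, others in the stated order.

table();
translate([0, 0, 778]) door_frame();
translate([693, 1202, 0]) stool();
translate([1907, 297, 0]) stool();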